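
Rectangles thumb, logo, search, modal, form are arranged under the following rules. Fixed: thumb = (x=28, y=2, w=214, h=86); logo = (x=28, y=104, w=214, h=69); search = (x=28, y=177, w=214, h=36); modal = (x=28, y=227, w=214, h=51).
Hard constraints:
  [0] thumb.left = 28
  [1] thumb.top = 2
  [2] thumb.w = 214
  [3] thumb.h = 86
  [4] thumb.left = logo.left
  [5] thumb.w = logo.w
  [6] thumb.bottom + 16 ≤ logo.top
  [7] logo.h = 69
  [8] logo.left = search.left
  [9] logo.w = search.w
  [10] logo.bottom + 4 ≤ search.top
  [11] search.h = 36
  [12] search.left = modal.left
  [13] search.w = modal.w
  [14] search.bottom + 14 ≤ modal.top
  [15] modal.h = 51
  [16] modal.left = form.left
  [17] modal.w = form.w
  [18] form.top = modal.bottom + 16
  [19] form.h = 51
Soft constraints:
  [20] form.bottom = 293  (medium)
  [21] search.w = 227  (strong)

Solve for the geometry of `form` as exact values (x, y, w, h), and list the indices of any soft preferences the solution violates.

form = (x=28, y=294, w=214, h=51)
violated soft preferences: 20, 21

1. form.x = 28  [modal.left = form.left]
2. form.w = 214  [modal.w = form.w]
3. form.y = 294  [form.top = modal.bottom + 16]
4. form.h = 51  [form.h = 51]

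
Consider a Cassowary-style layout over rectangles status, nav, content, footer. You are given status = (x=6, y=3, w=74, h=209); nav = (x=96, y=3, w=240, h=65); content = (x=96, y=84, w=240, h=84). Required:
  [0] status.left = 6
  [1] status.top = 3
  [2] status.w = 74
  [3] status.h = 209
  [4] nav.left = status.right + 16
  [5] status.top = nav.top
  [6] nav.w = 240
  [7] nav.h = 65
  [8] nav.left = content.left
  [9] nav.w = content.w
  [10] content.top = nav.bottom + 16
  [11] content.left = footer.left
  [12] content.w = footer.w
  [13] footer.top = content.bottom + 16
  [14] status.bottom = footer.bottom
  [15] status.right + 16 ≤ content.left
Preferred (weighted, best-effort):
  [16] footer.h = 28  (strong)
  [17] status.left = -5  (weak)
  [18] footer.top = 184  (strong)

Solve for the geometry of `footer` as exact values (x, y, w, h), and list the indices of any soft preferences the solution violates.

1. footer.x = 96  [content.left = footer.left]
2. footer.w = 240  [content.w = footer.w]
3. footer.y = 184  [footer.top = content.bottom + 16]
4. footer.h = 28  [status.bottom = footer.bottom]

footer = (x=96, y=184, w=240, h=28)
violated soft preferences: 17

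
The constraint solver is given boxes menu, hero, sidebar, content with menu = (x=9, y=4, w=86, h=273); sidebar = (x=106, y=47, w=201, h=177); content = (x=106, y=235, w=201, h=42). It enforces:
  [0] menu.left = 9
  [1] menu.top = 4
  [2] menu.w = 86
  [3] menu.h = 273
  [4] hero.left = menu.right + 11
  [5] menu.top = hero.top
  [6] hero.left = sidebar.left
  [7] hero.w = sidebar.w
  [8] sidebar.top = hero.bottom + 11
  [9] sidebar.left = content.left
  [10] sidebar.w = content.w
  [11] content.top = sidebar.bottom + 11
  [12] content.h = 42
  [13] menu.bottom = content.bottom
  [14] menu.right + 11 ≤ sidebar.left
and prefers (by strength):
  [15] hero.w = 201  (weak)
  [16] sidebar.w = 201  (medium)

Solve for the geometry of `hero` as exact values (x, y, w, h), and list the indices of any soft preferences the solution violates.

1. hero.x = 106  [hero.left = menu.right + 11]
2. hero.y = 4  [menu.top = hero.top]
3. hero.w = 201  [hero.w = sidebar.w]
4. hero.h = 32  [sidebar.top = hero.bottom + 11]

hero = (x=106, y=4, w=201, h=32)
violated soft preferences: none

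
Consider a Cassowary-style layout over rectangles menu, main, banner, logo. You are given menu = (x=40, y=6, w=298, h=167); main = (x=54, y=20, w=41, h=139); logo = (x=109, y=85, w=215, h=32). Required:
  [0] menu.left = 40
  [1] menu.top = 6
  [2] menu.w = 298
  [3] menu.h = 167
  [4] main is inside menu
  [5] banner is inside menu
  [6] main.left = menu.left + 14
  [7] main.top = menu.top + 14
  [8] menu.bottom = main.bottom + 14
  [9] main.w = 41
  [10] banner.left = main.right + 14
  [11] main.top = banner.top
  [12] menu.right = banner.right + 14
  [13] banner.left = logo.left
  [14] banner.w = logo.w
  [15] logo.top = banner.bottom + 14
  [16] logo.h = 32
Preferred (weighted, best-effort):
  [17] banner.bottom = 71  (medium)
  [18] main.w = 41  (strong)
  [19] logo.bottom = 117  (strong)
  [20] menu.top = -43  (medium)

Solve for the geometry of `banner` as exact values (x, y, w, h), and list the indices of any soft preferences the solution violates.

1. banner.x = 109  [banner.left = main.right + 14]
2. banner.y = 20  [main.top = banner.top]
3. banner.w = 215  [menu.right = banner.right + 14]
4. banner.h = 51  [logo.top = banner.bottom + 14]

banner = (x=109, y=20, w=215, h=51)
violated soft preferences: 20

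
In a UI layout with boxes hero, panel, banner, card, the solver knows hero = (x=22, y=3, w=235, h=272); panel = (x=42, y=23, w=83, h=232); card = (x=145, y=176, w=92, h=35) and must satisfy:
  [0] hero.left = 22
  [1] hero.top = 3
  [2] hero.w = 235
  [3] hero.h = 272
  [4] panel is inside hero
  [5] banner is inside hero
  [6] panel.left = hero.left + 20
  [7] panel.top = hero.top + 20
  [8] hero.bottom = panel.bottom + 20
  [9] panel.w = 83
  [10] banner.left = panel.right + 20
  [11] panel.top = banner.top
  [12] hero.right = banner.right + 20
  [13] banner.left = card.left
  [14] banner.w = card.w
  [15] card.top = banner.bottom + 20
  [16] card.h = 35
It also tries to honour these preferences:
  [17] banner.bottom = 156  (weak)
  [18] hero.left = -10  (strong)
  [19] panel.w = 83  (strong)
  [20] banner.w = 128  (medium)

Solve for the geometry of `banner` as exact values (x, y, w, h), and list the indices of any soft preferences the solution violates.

banner = (x=145, y=23, w=92, h=133)
violated soft preferences: 18, 20

1. banner.x = 145  [banner.left = panel.right + 20]
2. banner.y = 23  [panel.top = banner.top]
3. banner.w = 92  [hero.right = banner.right + 20]
4. banner.h = 133  [card.top = banner.bottom + 20]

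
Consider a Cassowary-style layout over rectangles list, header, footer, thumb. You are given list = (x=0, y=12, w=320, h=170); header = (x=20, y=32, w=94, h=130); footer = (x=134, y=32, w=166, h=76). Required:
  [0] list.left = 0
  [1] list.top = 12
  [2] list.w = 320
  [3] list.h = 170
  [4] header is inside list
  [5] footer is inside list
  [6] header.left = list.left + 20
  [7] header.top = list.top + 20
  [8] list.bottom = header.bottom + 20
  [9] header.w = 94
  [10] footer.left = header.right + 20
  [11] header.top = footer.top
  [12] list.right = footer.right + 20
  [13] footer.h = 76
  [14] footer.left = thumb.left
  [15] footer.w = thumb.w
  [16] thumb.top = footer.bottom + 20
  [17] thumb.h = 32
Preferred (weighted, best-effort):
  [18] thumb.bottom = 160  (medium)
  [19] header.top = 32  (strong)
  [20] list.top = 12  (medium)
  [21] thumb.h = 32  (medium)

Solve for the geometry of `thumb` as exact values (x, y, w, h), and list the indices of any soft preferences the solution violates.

1. thumb.x = 134  [footer.left = thumb.left]
2. thumb.w = 166  [footer.w = thumb.w]
3. thumb.y = 128  [thumb.top = footer.bottom + 20]
4. thumb.h = 32  [thumb.h = 32]

thumb = (x=134, y=128, w=166, h=32)
violated soft preferences: none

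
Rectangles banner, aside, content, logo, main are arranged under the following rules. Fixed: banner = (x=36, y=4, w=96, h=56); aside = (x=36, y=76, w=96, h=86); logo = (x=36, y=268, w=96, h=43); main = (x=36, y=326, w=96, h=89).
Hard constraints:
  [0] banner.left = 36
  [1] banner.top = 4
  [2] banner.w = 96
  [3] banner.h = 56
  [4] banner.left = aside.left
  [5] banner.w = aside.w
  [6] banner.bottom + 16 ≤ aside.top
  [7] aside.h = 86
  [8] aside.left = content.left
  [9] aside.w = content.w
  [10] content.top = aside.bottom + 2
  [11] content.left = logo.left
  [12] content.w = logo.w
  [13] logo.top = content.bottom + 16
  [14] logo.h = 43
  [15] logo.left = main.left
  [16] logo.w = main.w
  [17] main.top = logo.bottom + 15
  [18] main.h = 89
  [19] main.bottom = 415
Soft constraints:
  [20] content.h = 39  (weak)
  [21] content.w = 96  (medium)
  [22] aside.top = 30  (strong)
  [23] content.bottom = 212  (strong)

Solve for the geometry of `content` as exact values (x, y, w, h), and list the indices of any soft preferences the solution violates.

1. content.x = 36  [aside.left = content.left]
2. content.w = 96  [aside.w = content.w]
3. content.y = 164  [content.top = aside.bottom + 2]
4. content.h = 88  [logo.top = content.bottom + 16]

content = (x=36, y=164, w=96, h=88)
violated soft preferences: 20, 22, 23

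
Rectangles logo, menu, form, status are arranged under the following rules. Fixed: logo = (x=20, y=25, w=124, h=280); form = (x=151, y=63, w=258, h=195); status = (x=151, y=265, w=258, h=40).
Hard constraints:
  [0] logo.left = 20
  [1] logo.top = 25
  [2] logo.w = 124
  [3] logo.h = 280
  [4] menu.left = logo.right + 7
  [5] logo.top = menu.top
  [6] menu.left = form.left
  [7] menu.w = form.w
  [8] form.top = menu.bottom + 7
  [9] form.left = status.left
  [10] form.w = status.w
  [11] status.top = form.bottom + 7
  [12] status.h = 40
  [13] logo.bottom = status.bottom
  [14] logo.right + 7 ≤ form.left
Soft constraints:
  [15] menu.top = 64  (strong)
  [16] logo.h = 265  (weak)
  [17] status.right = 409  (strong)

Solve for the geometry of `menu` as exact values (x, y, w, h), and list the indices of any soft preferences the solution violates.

1. menu.x = 151  [menu.left = logo.right + 7]
2. menu.y = 25  [logo.top = menu.top]
3. menu.w = 258  [menu.w = form.w]
4. menu.h = 31  [form.top = menu.bottom + 7]

menu = (x=151, y=25, w=258, h=31)
violated soft preferences: 15, 16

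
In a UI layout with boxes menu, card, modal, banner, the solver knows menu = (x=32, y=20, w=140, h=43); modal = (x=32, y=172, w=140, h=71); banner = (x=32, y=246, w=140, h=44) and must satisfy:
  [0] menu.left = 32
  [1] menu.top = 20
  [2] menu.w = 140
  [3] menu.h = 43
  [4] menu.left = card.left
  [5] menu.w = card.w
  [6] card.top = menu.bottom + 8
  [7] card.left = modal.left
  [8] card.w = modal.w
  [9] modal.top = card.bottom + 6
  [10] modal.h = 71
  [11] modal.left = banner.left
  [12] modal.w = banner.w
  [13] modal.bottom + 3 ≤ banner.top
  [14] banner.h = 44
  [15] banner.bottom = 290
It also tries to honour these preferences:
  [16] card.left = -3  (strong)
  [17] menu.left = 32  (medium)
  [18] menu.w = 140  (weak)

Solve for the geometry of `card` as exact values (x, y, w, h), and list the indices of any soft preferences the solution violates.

1. card.x = 32  [menu.left = card.left]
2. card.w = 140  [menu.w = card.w]
3. card.y = 71  [card.top = menu.bottom + 8]
4. card.h = 95  [modal.top = card.bottom + 6]

card = (x=32, y=71, w=140, h=95)
violated soft preferences: 16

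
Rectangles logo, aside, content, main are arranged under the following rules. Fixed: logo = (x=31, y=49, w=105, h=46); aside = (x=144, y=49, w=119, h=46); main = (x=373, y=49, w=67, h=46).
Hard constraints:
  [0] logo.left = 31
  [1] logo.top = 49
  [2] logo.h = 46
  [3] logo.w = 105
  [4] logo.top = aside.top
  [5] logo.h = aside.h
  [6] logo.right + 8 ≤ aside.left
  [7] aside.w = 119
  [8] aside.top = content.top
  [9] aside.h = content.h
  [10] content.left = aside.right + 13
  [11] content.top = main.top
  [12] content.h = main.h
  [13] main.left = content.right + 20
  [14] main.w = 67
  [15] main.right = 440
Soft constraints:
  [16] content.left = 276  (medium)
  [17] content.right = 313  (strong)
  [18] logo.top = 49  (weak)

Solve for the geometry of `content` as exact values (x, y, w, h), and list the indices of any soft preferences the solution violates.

1. content.y = 49  [aside.top = content.top]
2. content.h = 46  [aside.h = content.h]
3. content.x = 276  [content.left = aside.right + 13]
4. content.w = 77  [main.left = content.right + 20]

content = (x=276, y=49, w=77, h=46)
violated soft preferences: 17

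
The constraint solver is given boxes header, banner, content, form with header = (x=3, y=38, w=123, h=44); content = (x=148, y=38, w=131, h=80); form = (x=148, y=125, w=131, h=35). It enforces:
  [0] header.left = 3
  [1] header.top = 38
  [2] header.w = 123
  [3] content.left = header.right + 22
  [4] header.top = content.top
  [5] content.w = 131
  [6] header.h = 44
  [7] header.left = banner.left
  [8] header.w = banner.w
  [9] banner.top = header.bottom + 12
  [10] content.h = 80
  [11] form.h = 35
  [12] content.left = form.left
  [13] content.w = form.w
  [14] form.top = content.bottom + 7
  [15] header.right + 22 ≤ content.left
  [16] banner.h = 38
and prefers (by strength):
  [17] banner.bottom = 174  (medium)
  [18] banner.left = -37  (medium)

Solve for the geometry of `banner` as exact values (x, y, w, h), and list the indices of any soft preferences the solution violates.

1. banner.x = 3  [header.left = banner.left]
2. banner.w = 123  [header.w = banner.w]
3. banner.y = 94  [banner.top = header.bottom + 12]
4. banner.h = 38  [banner.h = 38]

banner = (x=3, y=94, w=123, h=38)
violated soft preferences: 17, 18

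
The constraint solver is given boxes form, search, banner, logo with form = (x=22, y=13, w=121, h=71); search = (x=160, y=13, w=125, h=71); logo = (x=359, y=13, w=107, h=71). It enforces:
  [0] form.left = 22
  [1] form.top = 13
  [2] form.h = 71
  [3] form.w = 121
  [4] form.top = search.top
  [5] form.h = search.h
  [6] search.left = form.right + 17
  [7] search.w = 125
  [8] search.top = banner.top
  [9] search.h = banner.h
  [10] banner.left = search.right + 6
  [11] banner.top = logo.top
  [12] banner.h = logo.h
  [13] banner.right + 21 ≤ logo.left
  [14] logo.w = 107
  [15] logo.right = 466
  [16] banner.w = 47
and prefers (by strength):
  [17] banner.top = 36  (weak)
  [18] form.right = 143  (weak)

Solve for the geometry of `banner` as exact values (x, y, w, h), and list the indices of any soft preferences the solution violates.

1. banner.y = 13  [search.top = banner.top]
2. banner.h = 71  [search.h = banner.h]
3. banner.x = 291  [banner.left = search.right + 6]
4. banner.w = 47  [banner.w = 47]

banner = (x=291, y=13, w=47, h=71)
violated soft preferences: 17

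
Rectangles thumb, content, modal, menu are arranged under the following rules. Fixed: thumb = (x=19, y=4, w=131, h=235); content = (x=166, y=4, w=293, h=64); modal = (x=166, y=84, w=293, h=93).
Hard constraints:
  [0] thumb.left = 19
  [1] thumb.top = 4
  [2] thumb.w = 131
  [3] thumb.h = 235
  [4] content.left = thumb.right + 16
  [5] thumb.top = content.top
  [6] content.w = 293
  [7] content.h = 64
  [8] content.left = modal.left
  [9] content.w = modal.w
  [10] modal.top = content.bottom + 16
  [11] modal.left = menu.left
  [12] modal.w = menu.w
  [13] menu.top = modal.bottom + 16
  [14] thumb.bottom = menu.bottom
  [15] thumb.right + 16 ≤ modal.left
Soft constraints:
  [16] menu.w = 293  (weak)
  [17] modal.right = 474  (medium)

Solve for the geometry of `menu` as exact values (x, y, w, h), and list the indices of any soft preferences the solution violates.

menu = (x=166, y=193, w=293, h=46)
violated soft preferences: 17

1. menu.x = 166  [modal.left = menu.left]
2. menu.w = 293  [modal.w = menu.w]
3. menu.y = 193  [menu.top = modal.bottom + 16]
4. menu.h = 46  [thumb.bottom = menu.bottom]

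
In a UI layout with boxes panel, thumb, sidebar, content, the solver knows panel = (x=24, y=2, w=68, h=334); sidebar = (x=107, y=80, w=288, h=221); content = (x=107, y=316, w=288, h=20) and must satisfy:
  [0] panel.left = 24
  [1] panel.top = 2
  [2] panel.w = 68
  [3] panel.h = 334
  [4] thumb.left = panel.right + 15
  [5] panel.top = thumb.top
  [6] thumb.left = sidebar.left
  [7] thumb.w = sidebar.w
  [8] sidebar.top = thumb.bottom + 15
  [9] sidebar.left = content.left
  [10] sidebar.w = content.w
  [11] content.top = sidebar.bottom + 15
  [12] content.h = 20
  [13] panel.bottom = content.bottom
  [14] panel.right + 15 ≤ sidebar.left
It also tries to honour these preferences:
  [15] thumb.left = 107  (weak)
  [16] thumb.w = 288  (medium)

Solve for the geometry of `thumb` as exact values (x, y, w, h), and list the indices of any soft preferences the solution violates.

thumb = (x=107, y=2, w=288, h=63)
violated soft preferences: none

1. thumb.x = 107  [thumb.left = panel.right + 15]
2. thumb.y = 2  [panel.top = thumb.top]
3. thumb.w = 288  [thumb.w = sidebar.w]
4. thumb.h = 63  [sidebar.top = thumb.bottom + 15]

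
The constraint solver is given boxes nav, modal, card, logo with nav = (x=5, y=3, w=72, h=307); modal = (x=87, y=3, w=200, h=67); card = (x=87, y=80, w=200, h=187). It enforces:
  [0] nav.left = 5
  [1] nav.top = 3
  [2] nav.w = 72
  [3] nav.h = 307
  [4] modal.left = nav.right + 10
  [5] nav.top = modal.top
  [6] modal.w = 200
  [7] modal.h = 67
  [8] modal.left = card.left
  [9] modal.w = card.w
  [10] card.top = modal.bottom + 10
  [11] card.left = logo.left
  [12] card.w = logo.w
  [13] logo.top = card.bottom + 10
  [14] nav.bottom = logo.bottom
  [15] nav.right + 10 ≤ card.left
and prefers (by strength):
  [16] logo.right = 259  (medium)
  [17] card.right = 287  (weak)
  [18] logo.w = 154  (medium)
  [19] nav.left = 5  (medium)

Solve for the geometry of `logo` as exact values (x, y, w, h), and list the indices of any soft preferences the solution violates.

1. logo.x = 87  [card.left = logo.left]
2. logo.w = 200  [card.w = logo.w]
3. logo.y = 277  [logo.top = card.bottom + 10]
4. logo.h = 33  [nav.bottom = logo.bottom]

logo = (x=87, y=277, w=200, h=33)
violated soft preferences: 16, 18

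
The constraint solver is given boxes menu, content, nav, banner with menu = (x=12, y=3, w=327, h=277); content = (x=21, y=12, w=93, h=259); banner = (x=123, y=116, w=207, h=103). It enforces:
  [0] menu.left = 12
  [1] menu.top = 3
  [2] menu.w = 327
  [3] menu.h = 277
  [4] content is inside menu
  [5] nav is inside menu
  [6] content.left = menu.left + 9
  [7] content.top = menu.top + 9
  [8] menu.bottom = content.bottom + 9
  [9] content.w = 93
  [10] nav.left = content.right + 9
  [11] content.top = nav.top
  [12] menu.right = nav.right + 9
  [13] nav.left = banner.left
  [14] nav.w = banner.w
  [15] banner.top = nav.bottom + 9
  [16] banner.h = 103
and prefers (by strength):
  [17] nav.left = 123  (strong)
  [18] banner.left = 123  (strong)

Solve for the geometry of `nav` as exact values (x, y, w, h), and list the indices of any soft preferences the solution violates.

nav = (x=123, y=12, w=207, h=95)
violated soft preferences: none

1. nav.x = 123  [nav.left = content.right + 9]
2. nav.y = 12  [content.top = nav.top]
3. nav.w = 207  [menu.right = nav.right + 9]
4. nav.h = 95  [banner.top = nav.bottom + 9]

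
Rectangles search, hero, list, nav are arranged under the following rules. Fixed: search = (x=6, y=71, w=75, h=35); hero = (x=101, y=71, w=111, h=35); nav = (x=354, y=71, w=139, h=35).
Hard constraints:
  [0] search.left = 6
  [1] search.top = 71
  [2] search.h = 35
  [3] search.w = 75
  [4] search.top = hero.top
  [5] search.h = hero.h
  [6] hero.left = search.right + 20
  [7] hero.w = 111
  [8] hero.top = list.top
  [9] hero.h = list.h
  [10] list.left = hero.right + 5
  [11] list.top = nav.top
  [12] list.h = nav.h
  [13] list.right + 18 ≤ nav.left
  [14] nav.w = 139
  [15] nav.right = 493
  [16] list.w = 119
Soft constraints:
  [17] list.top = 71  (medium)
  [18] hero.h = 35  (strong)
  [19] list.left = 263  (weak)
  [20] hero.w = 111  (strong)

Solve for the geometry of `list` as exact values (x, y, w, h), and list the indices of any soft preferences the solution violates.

1. list.y = 71  [hero.top = list.top]
2. list.h = 35  [hero.h = list.h]
3. list.x = 217  [list.left = hero.right + 5]
4. list.w = 119  [list.w = 119]

list = (x=217, y=71, w=119, h=35)
violated soft preferences: 19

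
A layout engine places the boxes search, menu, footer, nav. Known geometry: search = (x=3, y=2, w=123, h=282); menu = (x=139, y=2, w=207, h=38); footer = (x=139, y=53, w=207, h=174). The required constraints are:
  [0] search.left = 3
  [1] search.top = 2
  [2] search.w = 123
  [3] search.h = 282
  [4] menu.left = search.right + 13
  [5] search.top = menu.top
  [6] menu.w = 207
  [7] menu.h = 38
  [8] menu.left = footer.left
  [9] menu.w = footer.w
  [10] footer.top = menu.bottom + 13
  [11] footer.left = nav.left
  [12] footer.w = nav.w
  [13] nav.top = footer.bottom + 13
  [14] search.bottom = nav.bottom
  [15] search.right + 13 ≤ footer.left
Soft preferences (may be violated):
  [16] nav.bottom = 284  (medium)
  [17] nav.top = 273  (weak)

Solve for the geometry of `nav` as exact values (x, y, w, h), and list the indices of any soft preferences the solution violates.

1. nav.x = 139  [footer.left = nav.left]
2. nav.w = 207  [footer.w = nav.w]
3. nav.y = 240  [nav.top = footer.bottom + 13]
4. nav.h = 44  [search.bottom = nav.bottom]

nav = (x=139, y=240, w=207, h=44)
violated soft preferences: 17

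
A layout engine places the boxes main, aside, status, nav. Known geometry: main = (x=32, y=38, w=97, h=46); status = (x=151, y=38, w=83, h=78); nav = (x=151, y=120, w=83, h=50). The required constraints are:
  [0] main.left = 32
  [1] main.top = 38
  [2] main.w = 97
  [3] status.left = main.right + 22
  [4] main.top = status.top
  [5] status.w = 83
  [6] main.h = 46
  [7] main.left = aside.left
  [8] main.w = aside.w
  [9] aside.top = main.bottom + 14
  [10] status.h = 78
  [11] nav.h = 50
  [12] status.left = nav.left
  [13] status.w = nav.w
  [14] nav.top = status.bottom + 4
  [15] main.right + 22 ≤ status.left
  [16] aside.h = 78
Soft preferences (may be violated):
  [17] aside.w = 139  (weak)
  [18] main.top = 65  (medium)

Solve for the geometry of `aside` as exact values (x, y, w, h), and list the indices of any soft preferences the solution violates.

1. aside.x = 32  [main.left = aside.left]
2. aside.w = 97  [main.w = aside.w]
3. aside.y = 98  [aside.top = main.bottom + 14]
4. aside.h = 78  [aside.h = 78]

aside = (x=32, y=98, w=97, h=78)
violated soft preferences: 17, 18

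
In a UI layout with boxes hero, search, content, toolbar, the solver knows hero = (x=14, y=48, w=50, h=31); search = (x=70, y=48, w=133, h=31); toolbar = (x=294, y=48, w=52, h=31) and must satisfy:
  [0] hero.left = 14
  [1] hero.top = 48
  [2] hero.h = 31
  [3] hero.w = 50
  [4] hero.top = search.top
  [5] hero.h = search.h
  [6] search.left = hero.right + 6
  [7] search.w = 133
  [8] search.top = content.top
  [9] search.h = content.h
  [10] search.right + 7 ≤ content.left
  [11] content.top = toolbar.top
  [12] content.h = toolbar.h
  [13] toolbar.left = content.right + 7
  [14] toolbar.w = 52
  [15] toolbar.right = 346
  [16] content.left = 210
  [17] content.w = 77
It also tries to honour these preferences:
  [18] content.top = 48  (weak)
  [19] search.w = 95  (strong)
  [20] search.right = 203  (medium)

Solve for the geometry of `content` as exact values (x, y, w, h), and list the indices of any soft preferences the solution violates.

content = (x=210, y=48, w=77, h=31)
violated soft preferences: 19

1. content.y = 48  [search.top = content.top]
2. content.h = 31  [search.h = content.h]
3. content.x = 210  [content.left = 210]
4. content.w = 77  [content.w = 77]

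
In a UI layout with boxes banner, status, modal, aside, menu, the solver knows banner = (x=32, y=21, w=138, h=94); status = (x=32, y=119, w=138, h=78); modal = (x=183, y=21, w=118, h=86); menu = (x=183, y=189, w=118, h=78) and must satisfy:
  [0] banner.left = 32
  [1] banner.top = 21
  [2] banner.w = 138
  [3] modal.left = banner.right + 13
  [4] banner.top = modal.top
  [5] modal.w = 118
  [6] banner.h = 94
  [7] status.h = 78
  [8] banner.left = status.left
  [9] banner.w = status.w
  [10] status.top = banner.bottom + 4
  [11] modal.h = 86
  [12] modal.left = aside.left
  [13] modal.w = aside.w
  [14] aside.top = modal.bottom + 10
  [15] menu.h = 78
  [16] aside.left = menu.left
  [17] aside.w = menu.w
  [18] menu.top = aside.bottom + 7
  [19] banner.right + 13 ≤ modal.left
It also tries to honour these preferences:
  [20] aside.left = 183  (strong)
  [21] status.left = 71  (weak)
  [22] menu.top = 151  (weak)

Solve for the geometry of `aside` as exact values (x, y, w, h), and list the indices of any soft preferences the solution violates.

aside = (x=183, y=117, w=118, h=65)
violated soft preferences: 21, 22

1. aside.x = 183  [modal.left = aside.left]
2. aside.w = 118  [modal.w = aside.w]
3. aside.y = 117  [aside.top = modal.bottom + 10]
4. aside.h = 65  [menu.top = aside.bottom + 7]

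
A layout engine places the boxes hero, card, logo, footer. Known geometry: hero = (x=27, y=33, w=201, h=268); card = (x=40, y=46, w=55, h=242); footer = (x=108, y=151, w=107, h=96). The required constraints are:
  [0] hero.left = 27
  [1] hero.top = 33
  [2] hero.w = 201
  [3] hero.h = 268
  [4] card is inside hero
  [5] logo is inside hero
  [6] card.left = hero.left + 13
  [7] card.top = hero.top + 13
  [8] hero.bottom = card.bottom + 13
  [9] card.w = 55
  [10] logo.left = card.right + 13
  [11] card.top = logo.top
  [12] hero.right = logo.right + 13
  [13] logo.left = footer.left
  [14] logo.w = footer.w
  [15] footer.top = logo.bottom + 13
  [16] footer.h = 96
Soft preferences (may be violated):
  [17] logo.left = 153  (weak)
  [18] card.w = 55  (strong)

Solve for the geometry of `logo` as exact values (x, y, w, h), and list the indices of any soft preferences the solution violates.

1. logo.x = 108  [logo.left = card.right + 13]
2. logo.y = 46  [card.top = logo.top]
3. logo.w = 107  [hero.right = logo.right + 13]
4. logo.h = 92  [footer.top = logo.bottom + 13]

logo = (x=108, y=46, w=107, h=92)
violated soft preferences: 17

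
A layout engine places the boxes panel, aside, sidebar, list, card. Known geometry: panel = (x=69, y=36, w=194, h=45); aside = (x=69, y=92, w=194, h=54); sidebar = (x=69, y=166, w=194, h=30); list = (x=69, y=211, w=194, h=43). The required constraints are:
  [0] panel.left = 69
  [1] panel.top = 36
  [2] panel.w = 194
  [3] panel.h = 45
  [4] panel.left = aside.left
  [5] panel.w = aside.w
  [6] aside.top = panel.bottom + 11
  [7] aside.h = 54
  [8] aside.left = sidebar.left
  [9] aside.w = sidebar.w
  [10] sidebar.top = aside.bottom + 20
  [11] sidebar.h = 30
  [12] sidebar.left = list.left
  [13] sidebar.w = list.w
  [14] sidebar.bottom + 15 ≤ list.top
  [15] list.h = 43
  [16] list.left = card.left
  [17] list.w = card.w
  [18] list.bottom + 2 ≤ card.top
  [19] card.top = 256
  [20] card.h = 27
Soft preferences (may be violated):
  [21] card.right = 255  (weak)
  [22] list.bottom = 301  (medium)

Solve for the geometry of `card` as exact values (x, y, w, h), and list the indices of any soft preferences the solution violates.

1. card.x = 69  [list.left = card.left]
2. card.w = 194  [list.w = card.w]
3. card.y = 256  [card.top = 256]
4. card.h = 27  [card.h = 27]

card = (x=69, y=256, w=194, h=27)
violated soft preferences: 21, 22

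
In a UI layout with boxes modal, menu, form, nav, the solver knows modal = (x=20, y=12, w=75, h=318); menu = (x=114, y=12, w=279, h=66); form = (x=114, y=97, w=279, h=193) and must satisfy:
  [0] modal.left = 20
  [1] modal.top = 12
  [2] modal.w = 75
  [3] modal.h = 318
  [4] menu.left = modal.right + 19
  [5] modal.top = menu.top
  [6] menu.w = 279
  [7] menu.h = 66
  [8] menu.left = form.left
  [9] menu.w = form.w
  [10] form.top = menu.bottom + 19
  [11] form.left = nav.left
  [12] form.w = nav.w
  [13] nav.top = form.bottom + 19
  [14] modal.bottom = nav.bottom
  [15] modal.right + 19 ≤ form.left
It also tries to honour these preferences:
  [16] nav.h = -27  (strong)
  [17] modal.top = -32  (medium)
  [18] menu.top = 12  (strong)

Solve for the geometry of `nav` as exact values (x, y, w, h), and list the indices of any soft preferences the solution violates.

1. nav.x = 114  [form.left = nav.left]
2. nav.w = 279  [form.w = nav.w]
3. nav.y = 309  [nav.top = form.bottom + 19]
4. nav.h = 21  [modal.bottom = nav.bottom]

nav = (x=114, y=309, w=279, h=21)
violated soft preferences: 16, 17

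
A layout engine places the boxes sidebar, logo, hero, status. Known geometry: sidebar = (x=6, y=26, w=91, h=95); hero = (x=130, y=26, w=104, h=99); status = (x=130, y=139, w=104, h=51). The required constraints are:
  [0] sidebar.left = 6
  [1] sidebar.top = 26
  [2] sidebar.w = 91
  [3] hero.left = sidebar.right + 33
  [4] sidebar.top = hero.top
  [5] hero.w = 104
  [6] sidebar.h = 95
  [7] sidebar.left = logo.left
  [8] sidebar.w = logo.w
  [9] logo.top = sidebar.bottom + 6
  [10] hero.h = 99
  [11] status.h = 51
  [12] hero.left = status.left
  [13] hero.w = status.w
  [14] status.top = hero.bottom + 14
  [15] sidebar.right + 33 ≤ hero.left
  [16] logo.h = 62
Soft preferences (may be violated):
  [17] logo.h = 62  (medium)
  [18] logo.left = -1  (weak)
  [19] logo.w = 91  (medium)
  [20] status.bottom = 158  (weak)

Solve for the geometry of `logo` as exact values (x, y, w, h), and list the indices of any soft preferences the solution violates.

logo = (x=6, y=127, w=91, h=62)
violated soft preferences: 18, 20

1. logo.x = 6  [sidebar.left = logo.left]
2. logo.w = 91  [sidebar.w = logo.w]
3. logo.y = 127  [logo.top = sidebar.bottom + 6]
4. logo.h = 62  [logo.h = 62]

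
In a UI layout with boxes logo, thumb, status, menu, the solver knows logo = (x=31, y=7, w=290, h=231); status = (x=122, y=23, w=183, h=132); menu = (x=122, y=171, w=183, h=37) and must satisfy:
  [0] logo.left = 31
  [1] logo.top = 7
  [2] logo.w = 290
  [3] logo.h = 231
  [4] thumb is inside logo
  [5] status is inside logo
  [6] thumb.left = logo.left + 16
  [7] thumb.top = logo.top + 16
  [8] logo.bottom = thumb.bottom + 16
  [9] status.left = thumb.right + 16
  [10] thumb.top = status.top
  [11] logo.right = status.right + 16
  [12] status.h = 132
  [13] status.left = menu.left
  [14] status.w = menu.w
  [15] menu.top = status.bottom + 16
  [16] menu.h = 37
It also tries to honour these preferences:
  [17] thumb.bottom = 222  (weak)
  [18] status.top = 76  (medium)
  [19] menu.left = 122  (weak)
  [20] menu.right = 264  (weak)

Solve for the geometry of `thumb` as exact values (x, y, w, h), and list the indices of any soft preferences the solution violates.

1. thumb.x = 47  [thumb.left = logo.left + 16]
2. thumb.y = 23  [thumb.top = logo.top + 16]
3. thumb.h = 199  [logo.bottom = thumb.bottom + 16]
4. thumb.w = 59  [status.left = thumb.right + 16]

thumb = (x=47, y=23, w=59, h=199)
violated soft preferences: 18, 20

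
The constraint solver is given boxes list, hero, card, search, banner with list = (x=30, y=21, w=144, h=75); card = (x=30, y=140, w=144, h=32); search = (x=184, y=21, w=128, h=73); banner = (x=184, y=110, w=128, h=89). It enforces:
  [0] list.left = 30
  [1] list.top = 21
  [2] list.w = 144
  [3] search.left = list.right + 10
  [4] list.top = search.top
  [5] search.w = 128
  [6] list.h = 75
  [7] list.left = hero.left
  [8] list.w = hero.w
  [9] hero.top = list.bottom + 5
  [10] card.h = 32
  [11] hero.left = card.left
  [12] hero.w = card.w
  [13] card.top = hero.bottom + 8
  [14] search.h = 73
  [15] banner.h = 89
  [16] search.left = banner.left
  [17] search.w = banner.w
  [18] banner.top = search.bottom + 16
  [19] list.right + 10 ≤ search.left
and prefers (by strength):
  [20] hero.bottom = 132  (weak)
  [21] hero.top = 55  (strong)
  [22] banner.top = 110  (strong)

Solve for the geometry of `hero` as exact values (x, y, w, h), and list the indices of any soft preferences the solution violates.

hero = (x=30, y=101, w=144, h=31)
violated soft preferences: 21

1. hero.x = 30  [list.left = hero.left]
2. hero.w = 144  [list.w = hero.w]
3. hero.y = 101  [hero.top = list.bottom + 5]
4. hero.h = 31  [card.top = hero.bottom + 8]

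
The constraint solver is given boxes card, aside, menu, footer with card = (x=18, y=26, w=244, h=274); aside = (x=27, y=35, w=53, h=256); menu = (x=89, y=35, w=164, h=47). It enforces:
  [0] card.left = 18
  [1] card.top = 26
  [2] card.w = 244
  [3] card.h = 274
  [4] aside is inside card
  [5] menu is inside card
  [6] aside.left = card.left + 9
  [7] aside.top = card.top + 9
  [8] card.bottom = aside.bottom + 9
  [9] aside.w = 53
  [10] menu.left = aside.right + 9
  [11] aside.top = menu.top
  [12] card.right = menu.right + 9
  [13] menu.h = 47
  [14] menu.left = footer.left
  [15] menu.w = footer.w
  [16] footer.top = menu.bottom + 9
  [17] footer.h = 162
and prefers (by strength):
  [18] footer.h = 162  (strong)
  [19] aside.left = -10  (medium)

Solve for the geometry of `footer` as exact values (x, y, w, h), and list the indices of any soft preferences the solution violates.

footer = (x=89, y=91, w=164, h=162)
violated soft preferences: 19

1. footer.x = 89  [menu.left = footer.left]
2. footer.w = 164  [menu.w = footer.w]
3. footer.y = 91  [footer.top = menu.bottom + 9]
4. footer.h = 162  [footer.h = 162]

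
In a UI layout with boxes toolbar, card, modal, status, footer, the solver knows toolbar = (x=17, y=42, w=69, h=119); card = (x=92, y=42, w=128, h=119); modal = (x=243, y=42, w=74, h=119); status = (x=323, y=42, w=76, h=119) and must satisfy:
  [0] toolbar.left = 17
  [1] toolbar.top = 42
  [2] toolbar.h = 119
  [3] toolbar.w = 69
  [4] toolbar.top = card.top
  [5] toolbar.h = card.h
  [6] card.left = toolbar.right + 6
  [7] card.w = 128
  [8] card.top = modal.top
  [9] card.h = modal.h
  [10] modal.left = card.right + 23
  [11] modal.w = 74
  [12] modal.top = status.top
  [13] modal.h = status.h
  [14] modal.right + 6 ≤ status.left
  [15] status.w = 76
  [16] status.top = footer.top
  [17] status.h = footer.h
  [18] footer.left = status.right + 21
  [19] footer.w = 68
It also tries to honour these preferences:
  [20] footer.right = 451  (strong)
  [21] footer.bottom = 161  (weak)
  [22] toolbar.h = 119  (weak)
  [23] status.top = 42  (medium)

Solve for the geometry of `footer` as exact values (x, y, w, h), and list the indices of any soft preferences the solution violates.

footer = (x=420, y=42, w=68, h=119)
violated soft preferences: 20

1. footer.y = 42  [status.top = footer.top]
2. footer.h = 119  [status.h = footer.h]
3. footer.x = 420  [footer.left = status.right + 21]
4. footer.w = 68  [footer.w = 68]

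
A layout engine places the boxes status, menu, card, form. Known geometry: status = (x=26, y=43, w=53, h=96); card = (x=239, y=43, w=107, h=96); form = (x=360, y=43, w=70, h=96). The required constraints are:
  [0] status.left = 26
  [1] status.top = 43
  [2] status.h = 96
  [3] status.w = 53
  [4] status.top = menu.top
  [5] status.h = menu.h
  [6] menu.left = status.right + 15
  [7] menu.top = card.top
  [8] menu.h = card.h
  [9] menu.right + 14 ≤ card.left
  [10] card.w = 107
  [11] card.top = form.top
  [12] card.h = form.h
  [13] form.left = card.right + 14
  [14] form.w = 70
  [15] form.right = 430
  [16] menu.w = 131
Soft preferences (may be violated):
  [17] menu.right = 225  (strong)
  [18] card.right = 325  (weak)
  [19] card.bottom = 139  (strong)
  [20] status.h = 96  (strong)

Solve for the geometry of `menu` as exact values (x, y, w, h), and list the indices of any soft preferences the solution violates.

menu = (x=94, y=43, w=131, h=96)
violated soft preferences: 18

1. menu.y = 43  [status.top = menu.top]
2. menu.h = 96  [status.h = menu.h]
3. menu.x = 94  [menu.left = status.right + 15]
4. menu.w = 131  [menu.w = 131]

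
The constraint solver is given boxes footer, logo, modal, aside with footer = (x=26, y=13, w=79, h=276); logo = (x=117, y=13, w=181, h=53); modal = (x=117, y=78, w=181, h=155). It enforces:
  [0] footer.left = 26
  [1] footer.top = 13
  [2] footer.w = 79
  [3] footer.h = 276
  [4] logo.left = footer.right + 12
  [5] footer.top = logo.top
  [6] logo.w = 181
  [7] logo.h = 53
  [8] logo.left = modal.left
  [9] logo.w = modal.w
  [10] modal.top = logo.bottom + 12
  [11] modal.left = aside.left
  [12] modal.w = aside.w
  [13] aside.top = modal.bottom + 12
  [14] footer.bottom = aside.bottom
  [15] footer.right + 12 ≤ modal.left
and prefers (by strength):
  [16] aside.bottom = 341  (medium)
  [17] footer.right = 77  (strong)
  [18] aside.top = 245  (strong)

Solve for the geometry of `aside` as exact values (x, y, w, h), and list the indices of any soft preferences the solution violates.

aside = (x=117, y=245, w=181, h=44)
violated soft preferences: 16, 17

1. aside.x = 117  [modal.left = aside.left]
2. aside.w = 181  [modal.w = aside.w]
3. aside.y = 245  [aside.top = modal.bottom + 12]
4. aside.h = 44  [footer.bottom = aside.bottom]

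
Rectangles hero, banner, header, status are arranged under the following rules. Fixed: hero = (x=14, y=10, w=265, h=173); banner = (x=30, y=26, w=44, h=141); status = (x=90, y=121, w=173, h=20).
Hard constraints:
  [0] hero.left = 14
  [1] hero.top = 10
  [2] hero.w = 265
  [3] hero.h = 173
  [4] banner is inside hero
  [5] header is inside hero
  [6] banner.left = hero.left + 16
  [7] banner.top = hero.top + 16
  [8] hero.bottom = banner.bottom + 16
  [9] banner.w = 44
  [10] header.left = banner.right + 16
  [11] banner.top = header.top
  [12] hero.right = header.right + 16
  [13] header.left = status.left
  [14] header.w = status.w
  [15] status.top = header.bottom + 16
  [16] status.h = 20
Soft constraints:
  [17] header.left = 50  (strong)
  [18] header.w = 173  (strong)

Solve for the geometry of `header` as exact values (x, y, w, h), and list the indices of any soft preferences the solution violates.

header = (x=90, y=26, w=173, h=79)
violated soft preferences: 17

1. header.x = 90  [header.left = banner.right + 16]
2. header.y = 26  [banner.top = header.top]
3. header.w = 173  [hero.right = header.right + 16]
4. header.h = 79  [status.top = header.bottom + 16]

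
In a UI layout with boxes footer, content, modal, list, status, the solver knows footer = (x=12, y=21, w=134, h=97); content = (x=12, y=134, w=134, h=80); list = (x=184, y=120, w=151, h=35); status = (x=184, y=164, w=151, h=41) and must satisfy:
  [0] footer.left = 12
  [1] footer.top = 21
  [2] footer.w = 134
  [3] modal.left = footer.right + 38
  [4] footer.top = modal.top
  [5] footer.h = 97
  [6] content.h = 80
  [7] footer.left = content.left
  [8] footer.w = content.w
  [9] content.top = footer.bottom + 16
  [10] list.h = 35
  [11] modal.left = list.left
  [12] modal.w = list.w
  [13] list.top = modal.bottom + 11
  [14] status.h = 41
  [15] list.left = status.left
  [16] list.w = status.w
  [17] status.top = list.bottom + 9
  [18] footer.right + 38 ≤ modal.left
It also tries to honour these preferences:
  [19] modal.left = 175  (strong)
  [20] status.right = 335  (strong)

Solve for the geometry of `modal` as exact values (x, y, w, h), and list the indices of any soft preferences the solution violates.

modal = (x=184, y=21, w=151, h=88)
violated soft preferences: 19

1. modal.x = 184  [modal.left = footer.right + 38]
2. modal.y = 21  [footer.top = modal.top]
3. modal.w = 151  [modal.w = list.w]
4. modal.h = 88  [list.top = modal.bottom + 11]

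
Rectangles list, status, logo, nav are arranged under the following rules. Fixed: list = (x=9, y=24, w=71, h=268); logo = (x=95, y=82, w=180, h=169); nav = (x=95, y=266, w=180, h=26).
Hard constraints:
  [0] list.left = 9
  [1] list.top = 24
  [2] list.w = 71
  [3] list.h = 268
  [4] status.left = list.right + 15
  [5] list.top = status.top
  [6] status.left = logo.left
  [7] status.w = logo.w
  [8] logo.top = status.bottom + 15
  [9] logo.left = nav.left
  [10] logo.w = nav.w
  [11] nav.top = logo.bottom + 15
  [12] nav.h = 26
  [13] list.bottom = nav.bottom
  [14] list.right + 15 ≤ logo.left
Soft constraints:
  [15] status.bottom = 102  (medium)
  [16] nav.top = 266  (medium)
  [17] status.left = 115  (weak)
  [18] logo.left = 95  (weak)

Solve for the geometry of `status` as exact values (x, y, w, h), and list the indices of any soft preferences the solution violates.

status = (x=95, y=24, w=180, h=43)
violated soft preferences: 15, 17

1. status.x = 95  [status.left = list.right + 15]
2. status.y = 24  [list.top = status.top]
3. status.w = 180  [status.w = logo.w]
4. status.h = 43  [logo.top = status.bottom + 15]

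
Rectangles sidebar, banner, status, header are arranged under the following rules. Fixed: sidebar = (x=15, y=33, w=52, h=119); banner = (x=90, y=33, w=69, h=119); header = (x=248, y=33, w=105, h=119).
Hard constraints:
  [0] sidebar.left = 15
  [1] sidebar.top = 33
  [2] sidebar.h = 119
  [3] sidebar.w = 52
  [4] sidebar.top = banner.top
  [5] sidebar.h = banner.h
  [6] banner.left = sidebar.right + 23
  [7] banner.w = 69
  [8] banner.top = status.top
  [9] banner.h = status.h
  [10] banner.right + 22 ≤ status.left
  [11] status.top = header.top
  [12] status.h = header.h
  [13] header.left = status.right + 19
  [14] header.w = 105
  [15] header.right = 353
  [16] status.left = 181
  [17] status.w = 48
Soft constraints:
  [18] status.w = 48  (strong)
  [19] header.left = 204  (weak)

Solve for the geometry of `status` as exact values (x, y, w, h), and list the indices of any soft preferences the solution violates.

status = (x=181, y=33, w=48, h=119)
violated soft preferences: 19

1. status.y = 33  [banner.top = status.top]
2. status.h = 119  [banner.h = status.h]
3. status.x = 181  [status.left = 181]
4. status.w = 48  [status.w = 48]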